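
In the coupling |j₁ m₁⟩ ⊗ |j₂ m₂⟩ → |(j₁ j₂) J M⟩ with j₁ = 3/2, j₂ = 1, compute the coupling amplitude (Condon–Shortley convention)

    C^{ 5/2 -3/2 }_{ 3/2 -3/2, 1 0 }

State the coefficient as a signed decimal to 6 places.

triangle: 0!×3!×2!/6! = 12/720
(j±m)!: 0!×3!×1!×1!×1!×4! = 144
prefactor² = (2J+1)×Δ×N² = 72/5
  k=0: +1/(0!×0!×3!×1!×0!×1!) = 1/6
Σ = 1/6  ⇒  CG² = 72/5×1/6² = 2/5
CG = +√(2/5) = +0.632456

+√(2/5) = +0.632456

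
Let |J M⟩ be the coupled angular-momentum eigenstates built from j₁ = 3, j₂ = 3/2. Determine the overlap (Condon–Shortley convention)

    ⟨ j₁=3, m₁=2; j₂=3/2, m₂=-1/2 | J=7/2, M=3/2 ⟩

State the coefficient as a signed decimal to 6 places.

√[8·1!5!2!/9! · 5!1!1!2!5!2!] = √(6400/21)
  +(−1)^0/∏(0,1,1,1,4,1)! = 1/24  (running 1/24)
  +(−1)^1/∏(1,0,0,0,5,2)! = -1/240  (running 3/80)
⟨..|..⟩ = √(6400/21)·(3/80) = +0.654654

+√(3/7) ≈ +0.654654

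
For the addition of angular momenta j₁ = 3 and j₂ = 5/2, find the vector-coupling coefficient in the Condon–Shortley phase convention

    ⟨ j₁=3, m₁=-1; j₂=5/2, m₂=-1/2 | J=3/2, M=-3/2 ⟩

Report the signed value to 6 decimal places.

+0.507093  (= +√(9/35))

j₁+j₂−J=4  J+j₁−j₂=2  J−j₁+j₂=1  j₁+j₂+J+1=8
(j₁±m₁, j₂±m₂, J±M) = (2,4,2,3,0,3)
P² = 576/35
sum k=2..2:
  [2] +1/8 = 1/8
S = 1/8
C² = P²·S² = 9/35 ; C = +0.507093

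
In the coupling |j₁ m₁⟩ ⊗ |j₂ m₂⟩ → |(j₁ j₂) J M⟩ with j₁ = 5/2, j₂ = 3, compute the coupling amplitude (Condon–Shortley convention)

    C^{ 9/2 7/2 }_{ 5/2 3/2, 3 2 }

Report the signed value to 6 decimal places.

−√(1/99) = -0.100504

j₁+j₂−J=1  J+j₁−j₂=4  J−j₁+j₂=5  j₁+j₂+J+1=11
(j₁±m₁, j₂±m₂, J±M) = (4,1,5,1,8,1)
P² = 921600/11
sum k=0..1:
  [0] +1/720 = 1/720
  [1] −1/576 = -1/576
S = -1/2880
C² = P²·S² = 1/99 ; C = -0.100504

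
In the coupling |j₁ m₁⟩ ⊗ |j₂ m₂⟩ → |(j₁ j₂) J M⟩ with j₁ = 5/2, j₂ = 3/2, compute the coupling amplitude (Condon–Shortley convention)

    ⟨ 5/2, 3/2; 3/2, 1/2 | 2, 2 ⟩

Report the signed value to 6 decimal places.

-0.617213  (= −√(8/21))

√[5·2!3!1!/7! · 4!1!2!1!4!0!] = √(96/7)
  +(−1)^1/∏(1,1,0,1,3,0)! = -1/6  (running -1/6)
⟨..|..⟩ = √(96/7)·(-1/6) = -0.617213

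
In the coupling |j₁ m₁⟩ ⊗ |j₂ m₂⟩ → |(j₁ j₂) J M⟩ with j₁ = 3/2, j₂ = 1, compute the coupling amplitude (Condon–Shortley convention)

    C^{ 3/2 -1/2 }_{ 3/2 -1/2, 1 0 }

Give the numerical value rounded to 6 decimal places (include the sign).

√[4·1!2!1!/5! · 1!2!1!1!1!2!] = √(4/15)
  +(−1)^0/∏(0,1,2,1,0,0)! = 1/2  (running 1/2)
  +(−1)^1/∏(1,0,1,0,1,1)! = -1  (running -1/2)
⟨..|..⟩ = √(4/15)·(-1/2) = -0.258199

-0.258199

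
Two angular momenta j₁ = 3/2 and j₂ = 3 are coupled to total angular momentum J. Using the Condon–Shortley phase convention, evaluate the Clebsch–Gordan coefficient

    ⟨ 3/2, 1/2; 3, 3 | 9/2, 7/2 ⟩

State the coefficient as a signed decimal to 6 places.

√[10·0!3!6!/10! · 2!1!6!0!8!1!] = √(691200)
  +(−1)^0/∏(0,0,1,6,2,0)! = 1/1440  (running 1/1440)
⟨..|..⟩ = √(691200)·(1/1440) = +0.577350

+√(1/3) ≈ +0.577350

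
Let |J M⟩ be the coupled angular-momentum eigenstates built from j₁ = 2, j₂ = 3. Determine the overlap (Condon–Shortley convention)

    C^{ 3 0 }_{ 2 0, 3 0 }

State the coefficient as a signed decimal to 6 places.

triangle: 2!×2!×4!/9! = 96/362880
(j±m)!: 2!×2!×3!×3!×3!×3! = 5184
prefactor² = (2J+1)×Δ×N² = 48/5
  k=0: +1/(0!×2!×2!×3!×0!×1!) = 1/24
  k=1: −1/(1!×1!×1!×2!×1!×2!) = -1/4
  k=2: +1/(2!×0!×0!×1!×2!×3!) = 1/24
Σ = -1/6  ⇒  CG² = 48/5×(-1/6)² = 4/15
CG = −√(4/15) = -0.516398

-0.516398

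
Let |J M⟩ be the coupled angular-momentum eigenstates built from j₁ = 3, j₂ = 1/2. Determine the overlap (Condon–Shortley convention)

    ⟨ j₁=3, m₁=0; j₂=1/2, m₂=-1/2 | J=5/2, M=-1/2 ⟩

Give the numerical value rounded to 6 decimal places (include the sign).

+0.654654  (= +√(3/7))

triangle: 1!·5!·0!/7! = 120/5040
(j±m)!: 3!·3!·0!·1!·2!·3! = 432
prefactor² = (2J+1)·Δ·N² = 432/7
  k=0: +1/(0!·1!·3!·0!·2!·0!) = 1/12
Σ = 1/12  ⇒  CG² = 432/7·1/12² = 3/7
CG = +√(3/7) = +0.654654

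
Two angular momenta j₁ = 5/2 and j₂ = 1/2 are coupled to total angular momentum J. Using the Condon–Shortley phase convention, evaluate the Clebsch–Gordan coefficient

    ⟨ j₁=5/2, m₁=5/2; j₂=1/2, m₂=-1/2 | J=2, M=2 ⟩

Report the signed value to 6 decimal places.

triangle: 1!·4!·0!/6! = 24/720
(j±m)!: 5!·0!·0!·1!·4!·0! = 2880
prefactor² = (2J+1)·Δ·N² = 480
  k=0: +1/(0!·1!·0!·0!·4!·0!) = 1/24
Σ = 1/24  ⇒  CG² = 480·1/24² = 5/6
CG = +√(5/6) = +0.912871

+0.912871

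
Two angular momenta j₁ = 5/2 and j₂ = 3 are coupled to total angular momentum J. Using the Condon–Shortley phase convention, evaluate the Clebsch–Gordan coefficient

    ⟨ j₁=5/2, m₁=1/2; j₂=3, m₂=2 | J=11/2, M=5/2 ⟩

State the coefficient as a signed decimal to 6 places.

+0.603023  (= +√(4/11))

j₁+j₂−J=0  J+j₁−j₂=5  J−j₁+j₂=6  j₁+j₂+J+1=12
(j₁±m₁, j₂±m₂, J±M) = (3,2,5,1,8,3)
P² = 8294400/11
sum k=0..0:
  [0] +1/1440 = 1/1440
S = 1/1440
C² = P²·S² = 4/11 ; C = +0.603023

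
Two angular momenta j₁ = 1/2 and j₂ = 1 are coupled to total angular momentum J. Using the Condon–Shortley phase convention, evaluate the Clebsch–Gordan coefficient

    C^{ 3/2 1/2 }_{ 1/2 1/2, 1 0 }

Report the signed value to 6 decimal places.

√[4·0!1!2!/4! · 1!0!1!1!2!1!] = √(2/3)
  +(−1)^0/∏(0,0,0,1,1,1)! = 1  (running 1)
⟨..|..⟩ = √(2/3)·(1) = +0.816497

+√(2/3) = +0.816497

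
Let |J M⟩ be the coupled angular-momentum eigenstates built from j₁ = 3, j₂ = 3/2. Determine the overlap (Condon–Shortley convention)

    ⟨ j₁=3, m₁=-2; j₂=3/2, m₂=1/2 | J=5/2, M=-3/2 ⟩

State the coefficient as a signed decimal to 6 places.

√[6·2!4!1!/8! · 1!5!2!1!1!4!] = √(288/7)
  +(−1)^1/∏(1,1,4,1,0,0)! = -1/24  (running -1/24)
  +(−1)^2/∏(2,0,3,0,1,1)! = 1/12  (running 1/24)
⟨..|..⟩ = √(288/7)·(1/24) = +0.267261

+0.267261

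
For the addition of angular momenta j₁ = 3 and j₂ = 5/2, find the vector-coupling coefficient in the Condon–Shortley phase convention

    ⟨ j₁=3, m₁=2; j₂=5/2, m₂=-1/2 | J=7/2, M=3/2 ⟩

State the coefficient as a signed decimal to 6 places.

j₁+j₂−J=2  J+j₁−j₂=4  J−j₁+j₂=3  j₁+j₂+J+1=10
(j₁±m₁, j₂±m₂, J±M) = (5,1,2,3,5,2)
P² = 1536/7
sum k=0..1:
  [0] +1/24 = 1/24
  [1] −1/48 = -1/48
S = 1/48
C² = P²·S² = 2/21 ; C = +0.308607

+√(2/21) ≈ +0.308607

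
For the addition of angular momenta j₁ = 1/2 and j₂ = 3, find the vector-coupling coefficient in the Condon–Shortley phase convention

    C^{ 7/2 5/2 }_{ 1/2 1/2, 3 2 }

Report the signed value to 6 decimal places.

+√(6/7) ≈ +0.925820

triangle: 0!*1!*6!/8! = 720/40320
(j±m)!: 1!*0!*5!*1!*6!*1! = 86400
prefactor² = (2J+1)*Δ*N² = 86400/7
  k=0: +1/(0!*0!*0!*5!*1!*1!) = 1/120
Σ = 1/120  ⇒  CG² = 86400/7*1/120² = 6/7
CG = +√(6/7) = +0.925820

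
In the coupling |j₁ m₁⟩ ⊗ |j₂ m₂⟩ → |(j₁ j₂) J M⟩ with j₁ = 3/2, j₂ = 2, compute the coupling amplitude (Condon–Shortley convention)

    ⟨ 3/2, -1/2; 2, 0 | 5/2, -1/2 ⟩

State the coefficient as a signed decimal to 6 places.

−√(3/35) ≈ -0.292770

j₁+j₂−J=1  J+j₁−j₂=2  J−j₁+j₂=3  j₁+j₂+J+1=7
(j₁±m₁, j₂±m₂, J±M) = (1,2,2,2,2,3)
P² = 48/35
sum k=0..1:
  [0] +1/4 = 1/4
  [1] −1/2 = -1/2
S = -1/4
C² = P²·S² = 3/35 ; C = -0.292770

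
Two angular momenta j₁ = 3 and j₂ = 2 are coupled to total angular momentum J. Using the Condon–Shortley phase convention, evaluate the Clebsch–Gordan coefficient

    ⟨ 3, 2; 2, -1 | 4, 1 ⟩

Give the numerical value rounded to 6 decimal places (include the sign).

+0.591608

√[9·1!5!3!/10! · 5!1!1!3!5!3!] = √(6480/7)
  +(−1)^0/∏(0,1,1,1,4,2)! = 1/48  (running 1/48)
  +(−1)^1/∏(1,0,0,0,5,3)! = -1/720  (running 7/360)
⟨..|..⟩ = √(6480/7)·(7/360) = +0.591608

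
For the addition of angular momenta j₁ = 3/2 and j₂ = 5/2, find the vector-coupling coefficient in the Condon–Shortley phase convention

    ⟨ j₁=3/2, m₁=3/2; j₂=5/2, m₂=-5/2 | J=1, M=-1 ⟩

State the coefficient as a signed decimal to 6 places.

+0.707107

√[3·3!0!2!/6! · 3!0!0!5!0!2!] = √(72)
  +(−1)^0/∏(0,3,0,0,0,2)! = 1/12  (running 1/12)
⟨..|..⟩ = √(72)·(1/12) = +0.707107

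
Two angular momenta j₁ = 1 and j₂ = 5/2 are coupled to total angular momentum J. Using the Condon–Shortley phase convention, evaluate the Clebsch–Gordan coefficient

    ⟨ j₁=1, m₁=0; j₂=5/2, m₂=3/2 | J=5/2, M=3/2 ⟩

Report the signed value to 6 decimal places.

-0.507093  (= −√(9/35))

triangle: 1!*1!*4!/7! = 24/5040
(j±m)!: 1!*1!*4!*1!*4!*1! = 576
prefactor² = (2J+1)*Δ*N² = 576/35
  k=0: +1/(0!*1!*1!*4!*0!*0!) = 1/24
  k=1: −1/(1!*0!*0!*3!*1!*1!) = -1/6
Σ = -1/8  ⇒  CG² = 576/35*(-1/8)² = 9/35
CG = −√(9/35) = -0.507093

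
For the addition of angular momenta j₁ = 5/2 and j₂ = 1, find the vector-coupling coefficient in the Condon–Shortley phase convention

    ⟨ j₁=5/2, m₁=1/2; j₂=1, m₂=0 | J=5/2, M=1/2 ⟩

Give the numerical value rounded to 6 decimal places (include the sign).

√[6·1!4!1!/7! · 3!2!1!1!3!2!] = √(144/35)
  +(−1)^0/∏(0,1,2,1,2,0)! = 1/4  (running 1/4)
  +(−1)^1/∏(1,0,1,0,3,1)! = -1/6  (running 1/12)
⟨..|..⟩ = √(144/35)·(1/12) = +0.169031

+√(1/35) ≈ +0.169031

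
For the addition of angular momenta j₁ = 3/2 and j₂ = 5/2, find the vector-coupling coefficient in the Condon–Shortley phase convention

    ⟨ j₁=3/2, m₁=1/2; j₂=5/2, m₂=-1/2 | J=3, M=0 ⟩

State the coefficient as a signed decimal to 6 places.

j₁+j₂−J=1  J+j₁−j₂=2  J−j₁+j₂=4  j₁+j₂+J+1=8
(j₁±m₁, j₂±m₂, J±M) = (2,1,2,3,3,3)
P² = 36/5
sum k=0..1:
  [0] +1/4 = 1/4
  [1] −1/12 = -1/12
S = 1/6
C² = P²·S² = 1/5 ; C = +0.447214

+√(1/5) ≈ +0.447214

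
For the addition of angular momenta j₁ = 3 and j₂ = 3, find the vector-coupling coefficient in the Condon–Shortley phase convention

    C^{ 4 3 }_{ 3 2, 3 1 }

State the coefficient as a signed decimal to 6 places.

√[9·2!4!4!/11! · 5!1!4!2!7!1!] = √(82944/11)
  +(−1)^0/∏(0,2,1,4,3,0)! = 1/288  (running 1/288)
  +(−1)^1/∏(1,1,0,3,4,1)! = -1/144  (running -1/288)
⟨..|..⟩ = √(82944/11)·(-1/288) = -0.301511

-0.301511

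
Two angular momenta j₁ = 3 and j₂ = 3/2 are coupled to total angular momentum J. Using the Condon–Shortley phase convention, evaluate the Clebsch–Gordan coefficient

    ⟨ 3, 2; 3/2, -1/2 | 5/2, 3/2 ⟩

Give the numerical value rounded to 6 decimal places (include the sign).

√[6·2!4!1!/8! · 5!1!1!2!4!1!] = √(288/7)
  +(−1)^0/∏(0,2,1,1,3,0)! = 1/12  (running 1/12)
  +(−1)^1/∏(1,1,0,0,4,1)! = -1/24  (running 1/24)
⟨..|..⟩ = √(288/7)·(1/24) = +0.267261

+√(1/14) ≈ +0.267261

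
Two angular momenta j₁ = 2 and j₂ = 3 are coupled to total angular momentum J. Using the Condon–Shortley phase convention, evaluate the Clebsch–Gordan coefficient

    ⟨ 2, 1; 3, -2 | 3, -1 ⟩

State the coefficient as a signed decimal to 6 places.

+0.500000

√[7·2!2!4!/9! · 3!1!1!5!2!4!] = √(64)
  +(−1)^0/∏(0,2,1,1,1,3)! = 1/12  (running 1/12)
  +(−1)^1/∏(1,1,0,0,2,4)! = -1/48  (running 1/16)
⟨..|..⟩ = √(64)·(1/16) = +0.500000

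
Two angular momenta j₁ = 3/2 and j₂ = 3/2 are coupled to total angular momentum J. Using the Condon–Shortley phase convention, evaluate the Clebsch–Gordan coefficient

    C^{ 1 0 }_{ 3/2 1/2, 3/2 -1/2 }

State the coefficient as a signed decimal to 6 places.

√[3·2!1!1!/5! · 2!1!1!2!1!1!] = √(1/5)
  +(−1)^0/∏(0,2,1,1,0,0)! = 1/2  (running 1/2)
  +(−1)^1/∏(1,1,0,0,1,1)! = -1  (running -1/2)
⟨..|..⟩ = √(1/5)·(-1/2) = -0.223607

−√(1/20) ≈ -0.223607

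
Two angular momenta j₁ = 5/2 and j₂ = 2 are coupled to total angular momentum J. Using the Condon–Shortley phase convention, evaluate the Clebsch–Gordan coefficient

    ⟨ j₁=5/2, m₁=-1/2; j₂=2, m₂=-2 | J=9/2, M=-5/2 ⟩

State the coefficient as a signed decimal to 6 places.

√[10·0!5!4!/10! · 2!3!0!4!2!7!] = √(23040)
  +(−1)^0/∏(0,0,3,0,2,4)! = 1/288  (running 1/288)
⟨..|..⟩ = √(23040)·(1/288) = +0.527046

+√(5/18) = +0.527046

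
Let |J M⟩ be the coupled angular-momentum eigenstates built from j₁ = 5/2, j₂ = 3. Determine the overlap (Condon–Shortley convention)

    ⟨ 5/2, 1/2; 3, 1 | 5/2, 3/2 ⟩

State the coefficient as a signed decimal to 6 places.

+0.169031

√[6·3!2!3!/9! · 3!2!4!2!4!1!] = √(576/35)
  +(−1)^1/∏(1,2,1,3,1,0)! = -1/12  (running -1/12)
  +(−1)^2/∏(2,1,0,2,2,1)! = 1/8  (running 1/24)
⟨..|..⟩ = √(576/35)·(1/24) = +0.169031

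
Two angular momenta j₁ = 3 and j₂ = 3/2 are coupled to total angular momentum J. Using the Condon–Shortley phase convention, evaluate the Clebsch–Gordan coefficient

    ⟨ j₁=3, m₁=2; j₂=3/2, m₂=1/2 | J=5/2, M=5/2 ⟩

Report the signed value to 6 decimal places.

triangle: 2!×4!×1!/8! = 48/40320
(j±m)!: 5!×1!×2!×1!×5!×0! = 28800
prefactor² = (2J+1)×Δ×N² = 1440/7
  k=1: −1/(1!×1!×0!×1!×4!×0!) = -1/24
Σ = -1/24  ⇒  CG² = 1440/7×(-1/24)² = 5/14
CG = −√(5/14) = -0.597614

-0.597614  (= −√(5/14))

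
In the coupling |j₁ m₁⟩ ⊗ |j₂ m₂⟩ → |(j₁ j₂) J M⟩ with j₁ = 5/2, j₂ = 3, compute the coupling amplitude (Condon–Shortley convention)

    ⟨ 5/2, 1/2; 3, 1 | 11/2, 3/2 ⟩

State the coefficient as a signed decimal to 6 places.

+√(5/11) = +0.674200

√[12·0!5!6!/12! · 3!2!4!2!7!4!] = √(1658880/11)
  +(−1)^0/∏(0,0,2,4,3,2)! = 1/576  (running 1/576)
⟨..|..⟩ = √(1658880/11)·(1/576) = +0.674200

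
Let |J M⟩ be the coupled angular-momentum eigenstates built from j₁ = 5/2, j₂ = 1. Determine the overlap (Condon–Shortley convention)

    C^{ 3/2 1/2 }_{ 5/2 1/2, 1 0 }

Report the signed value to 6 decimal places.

√[4·2!3!0!/6! · 3!2!1!1!2!1!] = √(8/5)
  +(−1)^1/∏(1,1,1,0,2,0)! = -1/2  (running -1/2)
⟨..|..⟩ = √(8/5)·(-1/2) = -0.632456

−√(2/5) = -0.632456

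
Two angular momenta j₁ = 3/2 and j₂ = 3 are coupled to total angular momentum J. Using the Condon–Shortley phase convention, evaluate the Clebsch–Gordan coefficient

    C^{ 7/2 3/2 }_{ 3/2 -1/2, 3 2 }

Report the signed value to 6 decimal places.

-0.654654  (= −√(3/7))

j₁+j₂−J=1  J+j₁−j₂=2  J−j₁+j₂=5  j₁+j₂+J+1=9
(j₁±m₁, j₂±m₂, J±M) = (1,2,5,1,5,2)
P² = 6400/21
sum k=0..1:
  [0] +1/240 = 1/240
  [1] −1/24 = -1/24
S = -3/80
C² = P²·S² = 3/7 ; C = -0.654654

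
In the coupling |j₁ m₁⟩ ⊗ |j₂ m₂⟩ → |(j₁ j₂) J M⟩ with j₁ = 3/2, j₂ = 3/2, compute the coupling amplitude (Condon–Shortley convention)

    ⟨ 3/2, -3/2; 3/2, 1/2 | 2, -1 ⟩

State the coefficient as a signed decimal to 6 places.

j₁+j₂−J=1  J+j₁−j₂=2  J−j₁+j₂=2  j₁+j₂+J+1=6
(j₁±m₁, j₂±m₂, J±M) = (0,3,2,1,1,3)
P² = 2
sum k=1..1:
  [1] −1/2 = -1/2
S = -1/2
C² = P²·S² = 1/2 ; C = -0.707107

-0.707107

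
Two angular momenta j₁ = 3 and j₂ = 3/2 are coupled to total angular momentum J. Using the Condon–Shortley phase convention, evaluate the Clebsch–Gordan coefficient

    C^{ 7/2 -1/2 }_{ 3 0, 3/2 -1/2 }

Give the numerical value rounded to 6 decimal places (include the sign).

triangle: 1!×5!×2!/9! = 240/362880
(j±m)!: 3!×3!×1!×2!×3!×4! = 10368
prefactor² = (2J+1)×Δ×N² = 384/7
  k=0: +1/(0!×1!×3!×1!×2!×1!) = 1/12
  k=1: −1/(1!×0!×2!×0!×3!×2!) = -1/24
Σ = 1/24  ⇒  CG² = 384/7×1/24² = 2/21
CG = +√(2/21) = +0.308607

+0.308607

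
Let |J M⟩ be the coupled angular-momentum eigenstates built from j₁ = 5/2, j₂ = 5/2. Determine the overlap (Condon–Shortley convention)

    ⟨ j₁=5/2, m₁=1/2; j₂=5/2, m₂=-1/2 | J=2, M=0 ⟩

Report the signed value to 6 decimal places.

√[5·3!2!2!/8! · 3!2!2!3!2!2!] = √(12/7)
  +(−1)^0/∏(0,3,2,2,0,0)! = 1/24  (running 1/24)
  +(−1)^1/∏(1,2,1,1,1,1)! = -1/2  (running -11/24)
  +(−1)^2/∏(2,1,0,0,2,2)! = 1/8  (running -1/3)
⟨..|..⟩ = √(12/7)·(-1/3) = -0.436436

-0.436436  (= −√(4/21))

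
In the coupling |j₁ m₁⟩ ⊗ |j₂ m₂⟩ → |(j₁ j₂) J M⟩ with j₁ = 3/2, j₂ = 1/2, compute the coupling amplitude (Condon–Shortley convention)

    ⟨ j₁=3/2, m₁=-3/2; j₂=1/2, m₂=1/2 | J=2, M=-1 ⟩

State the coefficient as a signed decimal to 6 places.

+√(1/4) ≈ +0.500000

j₁+j₂−J=0  J+j₁−j₂=3  J−j₁+j₂=1  j₁+j₂+J+1=5
(j₁±m₁, j₂±m₂, J±M) = (0,3,1,0,1,3)
P² = 9
sum k=0..0:
  [0] +1/6 = 1/6
S = 1/6
C² = P²·S² = 1/4 ; C = +0.500000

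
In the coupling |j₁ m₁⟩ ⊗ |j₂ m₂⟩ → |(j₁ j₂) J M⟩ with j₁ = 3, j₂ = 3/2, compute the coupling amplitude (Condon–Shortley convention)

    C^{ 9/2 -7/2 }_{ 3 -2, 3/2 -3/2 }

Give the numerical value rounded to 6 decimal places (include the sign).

+0.816497  (= +√(2/3))

√[10·0!6!3!/10! · 1!5!0!3!1!8!] = √(345600)
  +(−1)^0/∏(0,0,5,0,1,3)! = 1/720  (running 1/720)
⟨..|..⟩ = √(345600)·(1/720) = +0.816497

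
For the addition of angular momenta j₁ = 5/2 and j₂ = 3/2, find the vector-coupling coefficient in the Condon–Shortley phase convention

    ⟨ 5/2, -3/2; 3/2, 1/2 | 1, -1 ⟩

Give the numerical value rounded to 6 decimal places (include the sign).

+√(3/10) = +0.547723

triangle: 3!·2!·0!/6! = 12/720
(j±m)!: 1!·4!·2!·1!·0!·2! = 96
prefactor² = (2J+1)·Δ·N² = 24/5
  k=2: +1/(2!·1!·2!·0!·0!·0!) = 1/4
Σ = 1/4  ⇒  CG² = 24/5·1/4² = 3/10
CG = +√(3/10) = +0.547723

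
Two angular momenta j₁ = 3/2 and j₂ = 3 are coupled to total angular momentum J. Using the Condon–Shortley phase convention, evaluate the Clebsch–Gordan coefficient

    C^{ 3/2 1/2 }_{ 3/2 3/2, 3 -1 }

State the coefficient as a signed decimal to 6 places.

j₁+j₂−J=3  J+j₁−j₂=0  J−j₁+j₂=3  j₁+j₂+J+1=7
(j₁±m₁, j₂±m₂, J±M) = (3,0,2,4,2,1)
P² = 576/35
sum k=0..0:
  [0] +1/12 = 1/12
S = 1/12
C² = P²·S² = 4/35 ; C = +0.338062

+0.338062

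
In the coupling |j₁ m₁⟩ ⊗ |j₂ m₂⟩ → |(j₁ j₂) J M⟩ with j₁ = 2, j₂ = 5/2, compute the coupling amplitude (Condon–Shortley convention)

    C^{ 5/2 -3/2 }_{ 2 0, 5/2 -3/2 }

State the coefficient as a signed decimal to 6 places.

-0.119523  (= −√(1/70))

j₁+j₂−J=2  J+j₁−j₂=2  J−j₁+j₂=3  j₁+j₂+J+1=8
(j₁±m₁, j₂±m₂, J±M) = (2,2,1,4,1,4)
P² = 288/35
sum k=0..1:
  [0] +1/8 = 1/8
  [1] −1/6 = -1/6
S = -1/24
C² = P²·S² = 1/70 ; C = -0.119523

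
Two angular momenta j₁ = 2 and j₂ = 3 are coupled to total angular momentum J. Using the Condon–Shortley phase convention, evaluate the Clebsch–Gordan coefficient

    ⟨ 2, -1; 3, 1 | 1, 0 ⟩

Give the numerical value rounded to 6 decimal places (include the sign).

√[3·4!0!2!/7! · 1!3!4!2!1!1!] = √(288/35)
  +(−1)^3/∏(3,1,0,1,0,1)! = -1/6  (running -1/6)
⟨..|..⟩ = √(288/35)·(-1/6) = -0.478091

−√(8/35) = -0.478091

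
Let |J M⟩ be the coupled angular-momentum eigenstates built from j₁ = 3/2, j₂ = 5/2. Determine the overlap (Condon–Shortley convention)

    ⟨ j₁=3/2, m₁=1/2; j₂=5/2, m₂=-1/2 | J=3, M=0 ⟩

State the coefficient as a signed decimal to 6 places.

j₁+j₂−J=1  J+j₁−j₂=2  J−j₁+j₂=4  j₁+j₂+J+1=8
(j₁±m₁, j₂±m₂, J±M) = (2,1,2,3,3,3)
P² = 36/5
sum k=0..1:
  [0] +1/4 = 1/4
  [1] −1/12 = -1/12
S = 1/6
C² = P²·S² = 1/5 ; C = +0.447214

+√(1/5) ≈ +0.447214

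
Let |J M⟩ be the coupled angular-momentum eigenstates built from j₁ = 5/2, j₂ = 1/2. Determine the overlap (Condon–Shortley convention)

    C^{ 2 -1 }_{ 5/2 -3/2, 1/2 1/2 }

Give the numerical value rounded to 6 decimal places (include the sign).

triangle: 1!·4!·0!/6! = 24/720
(j±m)!: 1!·4!·1!·0!·1!·3! = 144
prefactor² = (2J+1)·Δ·N² = 24
  k=1: −1/(1!·0!·3!·0!·1!·0!) = -1/6
Σ = -1/6  ⇒  CG² = 24·(-1/6)² = 2/3
CG = −√(2/3) = -0.816497

−√(2/3) ≈ -0.816497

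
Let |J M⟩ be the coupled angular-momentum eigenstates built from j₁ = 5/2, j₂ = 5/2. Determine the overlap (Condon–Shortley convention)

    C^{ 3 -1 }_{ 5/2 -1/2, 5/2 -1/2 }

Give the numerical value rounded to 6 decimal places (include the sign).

triangle: 2!*3!*3!/9! = 72/362880
(j±m)!: 2!*3!*2!*3!*2!*4! = 6912
prefactor² = (2J+1)*Δ*N² = 48/5
  k=0: +1/(0!*2!*3!*2!*0!*1!) = 1/24
  k=1: −1/(1!*1!*2!*1!*1!*2!) = -1/4
  k=2: +1/(2!*0!*1!*0!*2!*3!) = 1/24
Σ = -1/6  ⇒  CG² = 48/5*(-1/6)² = 4/15
CG = −√(4/15) = -0.516398

−√(4/15) = -0.516398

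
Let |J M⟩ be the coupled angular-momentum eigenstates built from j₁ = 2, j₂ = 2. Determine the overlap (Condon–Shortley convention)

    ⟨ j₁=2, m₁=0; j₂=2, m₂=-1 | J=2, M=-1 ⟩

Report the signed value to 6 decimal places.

√[5·2!2!2!/7! · 2!2!1!3!1!3!] = √(8/7)
  +(−1)^0/∏(0,2,2,1,0,1)! = 1/4  (running 1/4)
  +(−1)^1/∏(1,1,1,0,1,2)! = -1/2  (running -1/4)
⟨..|..⟩ = √(8/7)·(-1/4) = -0.267261

−√(1/14) ≈ -0.267261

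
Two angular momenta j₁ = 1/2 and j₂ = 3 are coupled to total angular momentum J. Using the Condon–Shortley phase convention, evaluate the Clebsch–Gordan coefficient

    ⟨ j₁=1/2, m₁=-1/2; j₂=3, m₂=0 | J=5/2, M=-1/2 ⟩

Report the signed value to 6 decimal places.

triangle: 1!×0!×5!/7! = 120/5040
(j±m)!: 0!×1!×3!×3!×2!×3! = 432
prefactor² = (2J+1)×Δ×N² = 432/7
  k=1: −1/(1!×0!×0!×2!×0!×3!) = -1/12
Σ = -1/12  ⇒  CG² = 432/7×(-1/12)² = 3/7
CG = −√(3/7) = -0.654654

−√(3/7) ≈ -0.654654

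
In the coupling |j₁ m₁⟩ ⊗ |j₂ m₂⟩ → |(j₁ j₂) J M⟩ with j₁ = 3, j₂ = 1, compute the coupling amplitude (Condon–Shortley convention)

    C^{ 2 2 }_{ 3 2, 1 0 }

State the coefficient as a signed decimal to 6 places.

√[5·2!4!0!/7! · 5!1!1!1!4!0!] = √(960/7)
  +(−1)^1/∏(1,1,0,0,4,0)! = -1/24  (running -1/24)
⟨..|..⟩ = √(960/7)·(-1/24) = -0.487950

−√(5/21) ≈ -0.487950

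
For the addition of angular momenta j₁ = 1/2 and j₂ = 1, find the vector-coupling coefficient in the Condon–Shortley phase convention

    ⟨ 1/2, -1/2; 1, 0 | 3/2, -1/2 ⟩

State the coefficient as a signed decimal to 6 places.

triangle: 0!×1!×2!/4! = 2/24
(j±m)!: 0!×1!×1!×1!×1!×2! = 2
prefactor² = (2J+1)×Δ×N² = 2/3
  k=0: +1/(0!×0!×1!×1!×0!×1!) = 1
Σ = 1  ⇒  CG² = 2/3×1² = 2/3
CG = +√(2/3) = +0.816497

+0.816497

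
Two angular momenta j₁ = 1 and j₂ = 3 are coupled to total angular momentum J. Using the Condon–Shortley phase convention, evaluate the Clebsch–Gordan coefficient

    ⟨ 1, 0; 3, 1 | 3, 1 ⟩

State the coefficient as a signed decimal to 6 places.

−√(1/12) = -0.288675

j₁+j₂−J=1  J+j₁−j₂=1  J−j₁+j₂=5  j₁+j₂+J+1=8
(j₁±m₁, j₂±m₂, J±M) = (1,1,4,2,4,2)
P² = 48
sum k=0..1:
  [0] +1/24 = 1/24
  [1] −1/12 = -1/12
S = -1/24
C² = P²·S² = 1/12 ; C = -0.288675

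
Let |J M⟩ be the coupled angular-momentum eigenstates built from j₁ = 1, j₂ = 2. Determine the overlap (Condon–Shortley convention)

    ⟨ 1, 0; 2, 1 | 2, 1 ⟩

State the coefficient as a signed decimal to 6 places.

-0.408248  (= −√(1/6))

triangle: 1!*1!*3!/6! = 6/720
(j±m)!: 1!*1!*3!*1!*3!*1! = 36
prefactor² = (2J+1)*Δ*N² = 3/2
  k=0: +1/(0!*1!*1!*3!*0!*0!) = 1/6
  k=1: −1/(1!*0!*0!*2!*1!*1!) = -1/2
Σ = -1/3  ⇒  CG² = 3/2*(-1/3)² = 1/6
CG = −√(1/6) = -0.408248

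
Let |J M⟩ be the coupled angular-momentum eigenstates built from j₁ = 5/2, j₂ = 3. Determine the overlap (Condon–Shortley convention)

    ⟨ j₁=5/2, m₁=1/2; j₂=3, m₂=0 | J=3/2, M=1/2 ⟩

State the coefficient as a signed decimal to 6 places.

j₁+j₂−J=4  J+j₁−j₂=1  J−j₁+j₂=2  j₁+j₂+J+1=8
(j₁±m₁, j₂±m₂, J±M) = (3,2,3,3,2,1)
P² = 144/35
sum k=1..2:
  [1] −1/12 = -1/12
  [2] +1/4 = 1/4
S = 1/6
C² = P²·S² = 4/35 ; C = +0.338062

+0.338062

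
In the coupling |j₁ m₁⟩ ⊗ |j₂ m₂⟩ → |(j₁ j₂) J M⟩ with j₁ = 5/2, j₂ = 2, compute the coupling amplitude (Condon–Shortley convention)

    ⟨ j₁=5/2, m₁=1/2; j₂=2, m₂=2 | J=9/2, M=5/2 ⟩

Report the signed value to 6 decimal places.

+√(5/18) = +0.527046

triangle: 0!×5!×4!/10! = 2880/3628800
(j±m)!: 3!×2!×4!×0!×7!×2! = 2903040
prefactor² = (2J+1)×Δ×N² = 23040
  k=0: +1/(0!×0!×2!×4!×3!×0!) = 1/288
Σ = 1/288  ⇒  CG² = 23040×1/288² = 5/18
CG = +√(5/18) = +0.527046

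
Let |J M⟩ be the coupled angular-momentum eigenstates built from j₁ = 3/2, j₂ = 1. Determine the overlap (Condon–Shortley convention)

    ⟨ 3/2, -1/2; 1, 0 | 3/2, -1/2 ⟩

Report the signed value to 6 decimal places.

−√(1/15) ≈ -0.258199

triangle: 1!×2!×1!/5! = 2/120
(j±m)!: 1!×2!×1!×1!×1!×2! = 4
prefactor² = (2J+1)×Δ×N² = 4/15
  k=0: +1/(0!×1!×2!×1!×0!×0!) = 1/2
  k=1: −1/(1!×0!×1!×0!×1!×1!) = -1
Σ = -1/2  ⇒  CG² = 4/15×(-1/2)² = 1/15
CG = −√(1/15) = -0.258199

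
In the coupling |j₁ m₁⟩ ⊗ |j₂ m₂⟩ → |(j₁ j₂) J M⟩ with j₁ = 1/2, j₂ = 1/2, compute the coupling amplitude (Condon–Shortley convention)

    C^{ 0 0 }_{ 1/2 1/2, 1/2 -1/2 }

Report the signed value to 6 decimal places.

triangle: 1!·0!·0!/2! = 1/2
(j±m)!: 1!·0!·0!·1!·0!·0! = 1
prefactor² = (2J+1)·Δ·N² = 1/2
  k=0: +1/(0!·1!·0!·0!·0!·0!) = 1
Σ = 1  ⇒  CG² = 1/2·1² = 1/2
CG = +√(1/2) = +0.707107

+√(1/2) ≈ +0.707107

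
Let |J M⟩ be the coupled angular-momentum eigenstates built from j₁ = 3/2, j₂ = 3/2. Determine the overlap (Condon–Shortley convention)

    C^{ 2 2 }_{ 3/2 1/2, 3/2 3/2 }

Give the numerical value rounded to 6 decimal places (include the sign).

j₁+j₂−J=1  J+j₁−j₂=2  J−j₁+j₂=2  j₁+j₂+J+1=6
(j₁±m₁, j₂±m₂, J±M) = (2,1,3,0,4,0)
P² = 8
sum k=1..1:
  [1] −1/4 = -1/4
S = -1/4
C² = P²·S² = 1/2 ; C = -0.707107

−√(1/2) ≈ -0.707107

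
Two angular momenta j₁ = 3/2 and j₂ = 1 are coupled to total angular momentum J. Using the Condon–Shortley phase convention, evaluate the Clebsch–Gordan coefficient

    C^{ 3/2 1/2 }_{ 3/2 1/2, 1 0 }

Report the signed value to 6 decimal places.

√[4·1!2!1!/5! · 2!1!1!1!2!1!] = √(4/15)
  +(−1)^0/∏(0,1,1,1,1,0)! = 1  (running 1)
  +(−1)^1/∏(1,0,0,0,2,1)! = -1/2  (running 1/2)
⟨..|..⟩ = √(4/15)·(1/2) = +0.258199

+0.258199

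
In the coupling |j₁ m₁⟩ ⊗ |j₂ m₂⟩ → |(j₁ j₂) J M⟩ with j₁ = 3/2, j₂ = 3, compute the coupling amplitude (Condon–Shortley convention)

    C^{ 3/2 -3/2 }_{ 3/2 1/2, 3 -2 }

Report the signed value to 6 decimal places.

j₁+j₂−J=3  J+j₁−j₂=0  J−j₁+j₂=3  j₁+j₂+J+1=7
(j₁±m₁, j₂±m₂, J±M) = (2,1,1,5,0,3)
P² = 288/7
sum k=1..1:
  [1] −1/12 = -1/12
S = -1/12
C² = P²·S² = 2/7 ; C = -0.534522

-0.534522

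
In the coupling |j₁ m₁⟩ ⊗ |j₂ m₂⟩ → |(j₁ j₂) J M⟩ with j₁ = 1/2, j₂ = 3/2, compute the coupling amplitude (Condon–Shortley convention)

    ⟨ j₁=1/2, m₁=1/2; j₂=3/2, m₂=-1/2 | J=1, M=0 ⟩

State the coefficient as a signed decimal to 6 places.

+0.707107  (= +√(1/2))

triangle: 1!×0!×2!/4! = 2/24
(j±m)!: 1!×0!×1!×2!×1!×1! = 2
prefactor² = (2J+1)×Δ×N² = 1/2
  k=0: +1/(0!×1!×0!×1!×0!×1!) = 1
Σ = 1  ⇒  CG² = 1/2×1² = 1/2
CG = +√(1/2) = +0.707107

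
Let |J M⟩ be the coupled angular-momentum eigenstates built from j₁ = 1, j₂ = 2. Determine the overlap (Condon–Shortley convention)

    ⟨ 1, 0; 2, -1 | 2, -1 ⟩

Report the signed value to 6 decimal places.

+0.408248

triangle: 1!·1!·3!/6! = 6/720
(j±m)!: 1!·1!·1!·3!·1!·3! = 36
prefactor² = (2J+1)·Δ·N² = 3/2
  k=0: +1/(0!·1!·1!·1!·0!·2!) = 1/2
  k=1: −1/(1!·0!·0!·0!·1!·3!) = -1/6
Σ = 1/3  ⇒  CG² = 3/2·1/3² = 1/6
CG = +√(1/6) = +0.408248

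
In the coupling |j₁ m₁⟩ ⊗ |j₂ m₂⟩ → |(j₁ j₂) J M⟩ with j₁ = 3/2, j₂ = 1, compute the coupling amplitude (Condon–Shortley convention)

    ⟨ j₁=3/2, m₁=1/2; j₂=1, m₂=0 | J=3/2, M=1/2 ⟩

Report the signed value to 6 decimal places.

j₁+j₂−J=1  J+j₁−j₂=2  J−j₁+j₂=1  j₁+j₂+J+1=5
(j₁±m₁, j₂±m₂, J±M) = (2,1,1,1,2,1)
P² = 4/15
sum k=0..1:
  [0] +1/1 = 1
  [1] −1/2 = -1/2
S = 1/2
C² = P²·S² = 1/15 ; C = +0.258199

+0.258199  (= +√(1/15))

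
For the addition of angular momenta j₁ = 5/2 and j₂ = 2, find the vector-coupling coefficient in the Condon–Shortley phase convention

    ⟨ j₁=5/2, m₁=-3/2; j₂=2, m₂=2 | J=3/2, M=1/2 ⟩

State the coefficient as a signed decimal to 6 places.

−√(32/105) = -0.552052

j₁+j₂−J=3  J+j₁−j₂=2  J−j₁+j₂=1  j₁+j₂+J+1=7
(j₁±m₁, j₂±m₂, J±M) = (1,4,4,0,2,1)
P² = 384/35
sum k=3..3:
  [3] −1/6 = -1/6
S = -1/6
C² = P²·S² = 32/105 ; C = -0.552052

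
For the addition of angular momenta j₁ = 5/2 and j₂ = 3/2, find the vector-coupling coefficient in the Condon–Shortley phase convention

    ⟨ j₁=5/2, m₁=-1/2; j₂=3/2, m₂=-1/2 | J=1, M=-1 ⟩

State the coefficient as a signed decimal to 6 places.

-0.387298

triangle: 3!*2!*0!/6! = 12/720
(j±m)!: 2!*3!*1!*2!*0!*2! = 48
prefactor² = (2J+1)*Δ*N² = 12/5
  k=1: −1/(1!*2!*2!*0!*0!*0!) = -1/4
Σ = -1/4  ⇒  CG² = 12/5*(-1/4)² = 3/20
CG = −√(3/20) = -0.387298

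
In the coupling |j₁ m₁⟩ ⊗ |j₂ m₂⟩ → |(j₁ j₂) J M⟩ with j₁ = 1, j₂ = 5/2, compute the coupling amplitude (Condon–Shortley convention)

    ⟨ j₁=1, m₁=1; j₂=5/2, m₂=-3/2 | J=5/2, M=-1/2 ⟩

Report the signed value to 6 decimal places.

j₁+j₂−J=1  J+j₁−j₂=1  J−j₁+j₂=4  j₁+j₂+J+1=7
(j₁±m₁, j₂±m₂, J±M) = (2,0,1,4,2,3)
P² = 576/35
sum k=0..0:
  [0] +1/6 = 1/6
S = 1/6
C² = P²·S² = 16/35 ; C = +0.676123

+0.676123  (= +√(16/35))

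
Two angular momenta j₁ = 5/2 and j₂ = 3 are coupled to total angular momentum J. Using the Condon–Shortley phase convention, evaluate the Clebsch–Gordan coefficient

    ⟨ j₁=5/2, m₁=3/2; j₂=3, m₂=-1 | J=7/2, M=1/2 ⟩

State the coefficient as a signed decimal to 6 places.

triangle: 2!*3!*4!/10! = 288/3628800
(j±m)!: 4!*1!*2!*4!*4!*3! = 165888
prefactor² = (2J+1)*Δ*N² = 18432/175
  k=0: +1/(0!*2!*1!*2!*2!*2!) = 1/16
  k=1: −1/(1!*1!*0!*1!*3!*3!) = -1/36
Σ = 5/144  ⇒  CG² = 18432/175*5/144² = 8/63
CG = +√(8/63) = +0.356348

+√(8/63) = +0.356348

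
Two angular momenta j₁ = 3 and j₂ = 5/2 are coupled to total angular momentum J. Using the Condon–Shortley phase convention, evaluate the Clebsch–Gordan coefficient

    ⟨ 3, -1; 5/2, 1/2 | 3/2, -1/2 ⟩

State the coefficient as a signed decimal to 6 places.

j₁+j₂−J=4  J+j₁−j₂=2  J−j₁+j₂=1  j₁+j₂+J+1=8
(j₁±m₁, j₂±m₂, J±M) = (2,4,3,2,1,2)
P² = 192/35
sum k=2..3:
  [2] +1/8 = 1/8
  [3] −1/6 = -1/6
S = -1/24
C² = P²·S² = 1/105 ; C = -0.097590

−√(1/105) = -0.097590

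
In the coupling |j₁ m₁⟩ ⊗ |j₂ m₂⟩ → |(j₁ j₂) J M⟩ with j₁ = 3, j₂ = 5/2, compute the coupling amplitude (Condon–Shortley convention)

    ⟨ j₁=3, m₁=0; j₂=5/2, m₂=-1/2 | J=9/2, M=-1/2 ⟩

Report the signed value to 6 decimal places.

+0.208063

triangle: 1!*5!*4!/11! = 2880/39916800
(j±m)!: 3!*3!*2!*3!*4!*5! = 1244160
prefactor² = (2J+1)*Δ*N² = 69120/77
  k=0: +1/(0!*1!*3!*2!*2!*2!) = 1/48
  k=1: −1/(1!*0!*2!*1!*3!*3!) = -1/72
Σ = 1/144  ⇒  CG² = 69120/77*1/144² = 10/231
CG = +√(10/231) = +0.208063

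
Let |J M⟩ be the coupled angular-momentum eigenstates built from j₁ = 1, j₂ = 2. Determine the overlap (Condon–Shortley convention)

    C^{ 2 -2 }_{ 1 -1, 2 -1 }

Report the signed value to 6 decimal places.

-0.577350  (= −√(1/3))

√[5·1!1!3!/6! · 0!2!1!3!0!4!] = √(12)
  +(−1)^1/∏(1,0,1,0,0,3)! = -1/6  (running -1/6)
⟨..|..⟩ = √(12)·(-1/6) = -0.577350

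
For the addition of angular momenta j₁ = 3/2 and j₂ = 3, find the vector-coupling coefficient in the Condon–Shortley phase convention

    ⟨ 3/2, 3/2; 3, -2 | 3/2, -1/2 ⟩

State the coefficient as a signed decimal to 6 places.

+√(2/7) ≈ +0.534522

√[4·3!0!3!/7! · 3!0!1!5!1!2!] = √(288/7)
  +(−1)^0/∏(0,3,0,1,0,2)! = 1/12  (running 1/12)
⟨..|..⟩ = √(288/7)·(1/12) = +0.534522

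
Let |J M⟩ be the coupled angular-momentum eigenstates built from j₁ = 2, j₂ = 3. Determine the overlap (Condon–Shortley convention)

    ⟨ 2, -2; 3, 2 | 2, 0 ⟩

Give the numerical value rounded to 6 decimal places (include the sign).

triangle: 3!·1!·3!/8! = 36/40320
(j±m)!: 0!·4!·5!·1!·2!·2! = 11520
prefactor² = (2J+1)·Δ·N² = 360/7
  k=3: −1/(3!·0!·1!·2!·0!·1!) = -1/12
Σ = -1/12  ⇒  CG² = 360/7·(-1/12)² = 5/14
CG = −√(5/14) = -0.597614

−√(5/14) ≈ -0.597614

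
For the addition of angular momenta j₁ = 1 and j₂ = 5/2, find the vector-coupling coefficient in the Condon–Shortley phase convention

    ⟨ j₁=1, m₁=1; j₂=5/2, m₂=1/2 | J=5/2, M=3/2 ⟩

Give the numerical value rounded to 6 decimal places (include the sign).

+0.676123

j₁+j₂−J=1  J+j₁−j₂=1  J−j₁+j₂=4  j₁+j₂+J+1=7
(j₁±m₁, j₂±m₂, J±M) = (2,0,3,2,4,1)
P² = 576/35
sum k=0..0:
  [0] +1/6 = 1/6
S = 1/6
C² = P²·S² = 16/35 ; C = +0.676123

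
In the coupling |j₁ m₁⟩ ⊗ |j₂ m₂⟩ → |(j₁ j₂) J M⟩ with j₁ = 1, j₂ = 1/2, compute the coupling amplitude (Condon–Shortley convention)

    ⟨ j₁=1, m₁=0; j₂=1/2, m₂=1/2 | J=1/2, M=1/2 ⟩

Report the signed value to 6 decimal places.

−√(1/3) = -0.577350

j₁+j₂−J=1  J+j₁−j₂=1  J−j₁+j₂=0  j₁+j₂+J+1=3
(j₁±m₁, j₂±m₂, J±M) = (1,1,1,0,1,0)
P² = 1/3
sum k=1..1:
  [1] −1/1 = -1
S = -1
C² = P²·S² = 1/3 ; C = -0.577350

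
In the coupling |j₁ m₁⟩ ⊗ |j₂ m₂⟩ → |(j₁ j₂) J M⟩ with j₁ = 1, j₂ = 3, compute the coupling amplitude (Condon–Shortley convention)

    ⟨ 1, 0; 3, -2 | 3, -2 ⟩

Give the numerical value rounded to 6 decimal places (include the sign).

√[7·1!1!5!/8! · 1!1!1!5!1!5!] = √(300)
  +(−1)^0/∏(0,1,1,1,0,4)! = 1/24  (running 1/24)
  +(−1)^1/∏(1,0,0,0,1,5)! = -1/120  (running 1/30)
⟨..|..⟩ = √(300)·(1/30) = +0.577350

+0.577350  (= +√(1/3))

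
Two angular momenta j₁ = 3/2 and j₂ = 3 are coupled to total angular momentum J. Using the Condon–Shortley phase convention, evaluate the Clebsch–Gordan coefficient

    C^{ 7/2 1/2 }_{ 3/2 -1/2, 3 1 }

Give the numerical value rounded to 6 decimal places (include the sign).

-0.534522

triangle: 1!×2!×5!/9! = 240/362880
(j±m)!: 1!×2!×4!×2!×4!×3! = 13824
prefactor² = (2J+1)×Δ×N² = 512/7
  k=0: +1/(0!×1!×2!×4!×0!×1!) = 1/48
  k=1: −1/(1!×0!×1!×3!×1!×2!) = -1/12
Σ = -1/16  ⇒  CG² = 512/7×(-1/16)² = 2/7
CG = −√(2/7) = -0.534522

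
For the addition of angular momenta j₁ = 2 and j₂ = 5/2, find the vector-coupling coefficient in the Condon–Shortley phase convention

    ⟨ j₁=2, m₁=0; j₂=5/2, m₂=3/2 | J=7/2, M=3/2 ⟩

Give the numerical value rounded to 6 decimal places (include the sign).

−√(2/7) ≈ -0.534522

j₁+j₂−J=1  J+j₁−j₂=3  J−j₁+j₂=4  j₁+j₂+J+1=9
(j₁±m₁, j₂±m₂, J±M) = (2,2,4,1,5,2)
P² = 512/7
sum k=0..1:
  [0] +1/48 = 1/48
  [1] −1/12 = -1/12
S = -1/16
C² = P²·S² = 2/7 ; C = -0.534522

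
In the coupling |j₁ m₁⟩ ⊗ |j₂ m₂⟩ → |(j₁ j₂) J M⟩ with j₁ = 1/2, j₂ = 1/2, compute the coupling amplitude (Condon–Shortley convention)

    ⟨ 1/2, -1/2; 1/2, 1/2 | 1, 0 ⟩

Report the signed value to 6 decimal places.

triangle: 0!*1!*1!/3! = 1/6
(j±m)!: 0!*1!*1!*0!*1!*1! = 1
prefactor² = (2J+1)*Δ*N² = 1/2
  k=0: +1/(0!*0!*1!*1!*0!*0!) = 1
Σ = 1  ⇒  CG² = 1/2*1² = 1/2
CG = +√(1/2) = +0.707107

+0.707107  (= +√(1/2))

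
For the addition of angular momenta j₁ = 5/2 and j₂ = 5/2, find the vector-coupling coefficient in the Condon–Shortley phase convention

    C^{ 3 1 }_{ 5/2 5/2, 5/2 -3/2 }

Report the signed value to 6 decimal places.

j₁+j₂−J=2  J+j₁−j₂=3  J−j₁+j₂=3  j₁+j₂+J+1=9
(j₁±m₁, j₂±m₂, J±M) = (5,0,1,4,4,2)
P² = 192
sum k=0..0:
  [0] +1/24 = 1/24
S = 1/24
C² = P²·S² = 1/3 ; C = +0.577350

+0.577350  (= +√(1/3))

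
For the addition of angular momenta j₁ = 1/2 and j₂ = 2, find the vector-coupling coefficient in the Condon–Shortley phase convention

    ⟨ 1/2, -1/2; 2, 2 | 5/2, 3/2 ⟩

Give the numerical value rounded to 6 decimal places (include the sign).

+√(1/5) = +0.447214

triangle: 0!*1!*4!/6! = 24/720
(j±m)!: 0!*1!*4!*0!*4!*1! = 576
prefactor² = (2J+1)*Δ*N² = 576/5
  k=0: +1/(0!*0!*1!*4!*0!*0!) = 1/24
Σ = 1/24  ⇒  CG² = 576/5*1/24² = 1/5
CG = +√(1/5) = +0.447214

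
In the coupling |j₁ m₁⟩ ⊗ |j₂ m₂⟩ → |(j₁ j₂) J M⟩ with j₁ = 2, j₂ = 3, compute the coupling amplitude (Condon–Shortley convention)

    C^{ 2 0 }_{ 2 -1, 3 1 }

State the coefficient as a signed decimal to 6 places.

+0.377964

triangle: 3!×1!×3!/8! = 36/40320
(j±m)!: 1!×3!×4!×2!×2!×2! = 1152
prefactor² = (2J+1)×Δ×N² = 36/7
  k=2: +1/(2!×1!×1!×2!×0!×1!) = 1/4
  k=3: −1/(3!×0!×0!×1!×1!×2!) = -1/12
Σ = 1/6  ⇒  CG² = 36/7×1/6² = 1/7
CG = +√(1/7) = +0.377964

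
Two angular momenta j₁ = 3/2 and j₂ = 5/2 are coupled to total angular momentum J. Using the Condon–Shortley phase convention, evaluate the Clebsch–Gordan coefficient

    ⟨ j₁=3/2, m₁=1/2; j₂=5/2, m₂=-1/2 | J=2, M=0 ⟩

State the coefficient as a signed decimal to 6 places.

triangle: 2!·1!·3!/7! = 12/5040
(j±m)!: 2!·1!·2!·3!·2!·2! = 96
prefactor² = (2J+1)·Δ·N² = 8/7
  k=0: +1/(0!·2!·1!·2!·0!·1!) = 1/4
  k=1: −1/(1!·1!·0!·1!·1!·2!) = -1/2
Σ = -1/4  ⇒  CG² = 8/7·(-1/4)² = 1/14
CG = −√(1/14) = -0.267261

-0.267261  (= −√(1/14))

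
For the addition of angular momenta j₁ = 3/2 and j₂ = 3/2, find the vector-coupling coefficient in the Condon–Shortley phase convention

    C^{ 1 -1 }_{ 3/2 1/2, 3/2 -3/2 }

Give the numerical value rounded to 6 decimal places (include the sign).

triangle: 2!*1!*1!/5! = 2/120
(j±m)!: 2!*1!*0!*3!*0!*2! = 24
prefactor² = (2J+1)*Δ*N² = 6/5
  k=0: +1/(0!*2!*1!*0!*0!*1!) = 1/2
Σ = 1/2  ⇒  CG² = 6/5*1/2² = 3/10
CG = +√(3/10) = +0.547723

+0.547723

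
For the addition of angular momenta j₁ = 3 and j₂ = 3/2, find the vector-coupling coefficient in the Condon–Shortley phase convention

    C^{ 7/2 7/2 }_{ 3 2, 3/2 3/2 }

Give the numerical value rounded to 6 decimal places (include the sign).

-0.577350  (= −√(1/3))

j₁+j₂−J=1  J+j₁−j₂=5  J−j₁+j₂=2  j₁+j₂+J+1=9
(j₁±m₁, j₂±m₂, J±M) = (5,1,3,0,7,0)
P² = 19200
sum k=1..1:
  [1] −1/240 = -1/240
S = -1/240
C² = P²·S² = 1/3 ; C = -0.577350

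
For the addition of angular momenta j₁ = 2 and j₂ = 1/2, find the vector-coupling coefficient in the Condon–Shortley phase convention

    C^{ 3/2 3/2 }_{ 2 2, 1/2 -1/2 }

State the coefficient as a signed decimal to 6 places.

√[4·1!3!0!/5! · 4!0!0!1!3!0!] = √(144/5)
  +(−1)^0/∏(0,1,0,0,3,0)! = 1/6  (running 1/6)
⟨..|..⟩ = √(144/5)·(1/6) = +0.894427

+0.894427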